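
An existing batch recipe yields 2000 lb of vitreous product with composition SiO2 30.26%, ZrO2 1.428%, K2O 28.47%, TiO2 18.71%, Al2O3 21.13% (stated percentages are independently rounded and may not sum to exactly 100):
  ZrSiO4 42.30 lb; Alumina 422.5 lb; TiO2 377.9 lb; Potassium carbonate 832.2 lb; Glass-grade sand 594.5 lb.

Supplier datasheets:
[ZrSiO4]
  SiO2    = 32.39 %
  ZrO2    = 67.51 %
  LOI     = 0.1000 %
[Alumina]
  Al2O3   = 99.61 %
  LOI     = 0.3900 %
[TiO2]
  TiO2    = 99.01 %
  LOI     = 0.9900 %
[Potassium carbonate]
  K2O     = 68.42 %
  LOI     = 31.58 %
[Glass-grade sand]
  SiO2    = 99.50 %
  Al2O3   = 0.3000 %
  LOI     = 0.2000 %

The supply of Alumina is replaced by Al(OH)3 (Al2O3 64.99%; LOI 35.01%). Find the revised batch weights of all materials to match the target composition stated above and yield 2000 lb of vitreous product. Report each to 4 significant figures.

Values along the way are shown rounded to 4 significant figures on the page. All arithmetic runs at full float precision throughout; every reported figure includes exactly one rounding; derived quantities are rebuilt in full float precision (totals, net glass mass, the yield, the five compositions, ignition loss) from the weighed amounts for 2000 lb of glass, precisely as stated by question or answer.
Oxide mass targets, per 2000 lb vitreous product:
  SiO2: 30.26% × 2000 = 605.2 lb
  ZrO2: 1.428% × 2000 = 28.56 lb
  K2O: 28.47% × 2000 = 569.4 lb
  TiO2: 18.71% × 2000 = 374.2 lb
  Al2O3: 21.13% × 2000 = 422.6 lb
Verifying the oxide balance with the batch weights as given, per the basis as stated (sum by sum, the targets are met once rounding is allowed for):
  SiO2: 42.30·0.3239 + 594.5·0.9950 = 605.2 lb (target 605.2 lb)
  ZrO2: 42.30·0.6751 = 28.56 lb (target 28.56 lb)
  K2O: 832.2·0.6842 = 569.4 lb (target 569.4 lb)
  TiO2: 377.9·0.9901 = 374.2 lb (target 374.2 lb)
  Al2O3: 647.5·0.6499 + 594.5·0.003000 = 422.6 lb (target 422.6 lb)
Glass-mass bookkeeping: net batch after ignition = 2000 lb (the targets, summed, come to 2000 lb; against the stated basis, 2000 lb — deltas are rounding alone).
Batch total: Σ batch = 2494 lb; LOI removed, Σ of batch·LOI: 494.5 lb; yield: glass divided by total = 80.18%.

Revised batch per 2000 lb vitreous product:
  ZrSiO4: 42.30 lb
  Al(OH)3: 647.5 lb
  TiO2: 377.9 lb
  Potassium carbonate: 832.2 lb
  Glass-grade sand: 594.5 lb
Total batch = 2494 lb; LOI loss = 494.5 lb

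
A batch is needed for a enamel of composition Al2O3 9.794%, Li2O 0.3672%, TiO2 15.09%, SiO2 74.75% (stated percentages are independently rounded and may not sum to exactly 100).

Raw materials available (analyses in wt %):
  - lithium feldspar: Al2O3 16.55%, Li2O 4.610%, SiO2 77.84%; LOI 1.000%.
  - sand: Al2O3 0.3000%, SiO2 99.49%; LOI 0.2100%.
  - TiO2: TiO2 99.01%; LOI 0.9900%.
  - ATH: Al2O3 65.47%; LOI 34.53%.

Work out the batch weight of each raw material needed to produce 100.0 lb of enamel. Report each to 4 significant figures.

Working values are shown rounded off to 4 significant figures on the page; full float precision is maintained in all steps — a single rounding completes every reported figure; derived quantities, including the yield, LOI, the four compositions, the totals, glass mass, are recomputed from the batch weights for 100.0 lb of glass at exact precision as quoted within question or answer.
Per-oxide target masses for 100.0 lb enamel:
  Al2O3: 9.794% × 100.0 = 9.794 lb
  Li2O: 0.3672% × 100.0 = 0.3672 lb
  TiO2: 15.09% × 100.0 = 15.09 lb
  SiO2: 74.75% × 100.0 = 74.75 lb
A balance pass over the oxides, from the weights as reported, against the basis in use (sums match the target masses given rounding of the digits):
  Al2O3: 7.965·0.1655 + 68.90·0.003000 + 12.63·0.6547 = 9.794 lb (target 9.794 lb)
  Li2O: 7.965·0.04610 = 0.3672 lb (target 0.3672 lb)
  TiO2: 15.24·0.9901 = 15.09 lb (target 15.09 lb)
  SiO2: 7.965·0.7784 + 68.90·0.9949 = 74.75 lb (target 74.75 lb)
Glass-mass closure: batch total minus LOI = 100.0 lb (per-oxide target masses sum to 100.0 lb; against the stated basis, 100.0 lb — deltas are rounding alone).
Batch grand total — Σ batch = 104.7 lb; LOI removed, Σ of batch·LOI: 4.736 lb; glass ÷ batch gives a yield of 95.48%.

Batch per 100.0 lb enamel:
  lithium feldspar: 7.965 lb
  sand: 68.90 lb
  TiO2: 15.24 lb
  ATH: 12.63 lb
Total batch = 104.7 lb; LOI loss = 4.736 lb; yield = 95.48%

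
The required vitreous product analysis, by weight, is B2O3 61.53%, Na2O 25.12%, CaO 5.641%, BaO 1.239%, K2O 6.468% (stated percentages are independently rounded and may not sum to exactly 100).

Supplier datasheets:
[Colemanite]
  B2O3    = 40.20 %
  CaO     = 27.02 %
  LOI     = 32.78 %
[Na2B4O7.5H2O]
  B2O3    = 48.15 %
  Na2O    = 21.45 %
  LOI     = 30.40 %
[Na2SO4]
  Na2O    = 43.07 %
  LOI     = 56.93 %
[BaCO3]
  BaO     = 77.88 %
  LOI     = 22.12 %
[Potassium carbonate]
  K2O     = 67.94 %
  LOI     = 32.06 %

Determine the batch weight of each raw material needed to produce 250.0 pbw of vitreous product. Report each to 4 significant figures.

In-progress results are shown, rounded to 4 significant figures, as written. The whole derivation maintains exact precision from start to finish. Each reported figure takes just one rounding — derived quantities (the yield, totals, glass mass, five oxide percentages, ignition loss) are computed from the batch weights per 250.0 pbw of glass at exact precision as given in the problem or answer text.
The oxide mass targets at 250.0 pbw vitreous product:
  B2O3: 61.53% × 250.0 = 153.8 pbw
  Na2O: 25.12% × 250.0 = 62.80 pbw
  CaO: 5.641% × 250.0 = 14.10 pbw
  BaO: 1.239% × 250.0 = 3.098 pbw
  K2O: 6.468% × 250.0 = 16.17 pbw
A balance pass over the oxides, from the weights as reported, relative to the basis at hand (sum by sum, the targets are met given rounding of the digits):
  B2O3: 52.19·0.4020 + 275.9·0.4815 = 153.8 pbw (target 153.8 pbw)
  Na2O: 275.9·0.2145 + 8.406·0.4307 = 62.80 pbw (target 62.80 pbw)
  CaO: 52.19·0.2702 = 14.10 pbw (target 14.10 pbw)
  BaO: 3.977·0.7788 = 3.097 pbw (target 3.098 pbw)
  K2O: 23.80·0.6794 = 16.17 pbw (target 16.17 pbw)
Glass-mass bookkeeping: Σ batch − LOI loss = 250.0 pbw (the Σ of target masses is 250.0 pbw; versus the stated basis of 250.0 pbw — any gap is answer rounding).
Batch total: Σ batch = 364.3 pbw; Σ batch·LOI gives LOI loss = 114.3 pbw; glass ÷ batch gives a yield of 68.63%.

Batch per 250.0 pbw vitreous product:
  Colemanite: 52.19 pbw
  Na2B4O7.5H2O: 275.9 pbw
  Na2SO4: 8.406 pbw
  BaCO3: 3.977 pbw
  Potassium carbonate: 23.80 pbw
Total batch = 364.3 pbw; LOI loss = 114.3 pbw; yield = 68.63%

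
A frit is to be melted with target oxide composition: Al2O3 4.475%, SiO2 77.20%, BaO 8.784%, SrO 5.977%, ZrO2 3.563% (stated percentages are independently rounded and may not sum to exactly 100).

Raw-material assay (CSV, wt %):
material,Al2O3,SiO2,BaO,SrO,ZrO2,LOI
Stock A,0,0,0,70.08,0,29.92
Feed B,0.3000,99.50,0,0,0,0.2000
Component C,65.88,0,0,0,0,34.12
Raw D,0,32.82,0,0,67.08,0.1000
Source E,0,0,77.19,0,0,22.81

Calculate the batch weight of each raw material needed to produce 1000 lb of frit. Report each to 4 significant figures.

Batch per 1000 lb frit:
  Stock A: 85.29 lb
  Feed B: 758.4 lb
  Component C: 64.47 lb
  Raw D: 53.12 lb
  Source E: 113.8 lb
Total batch = 1075 lb; LOI loss = 75.04 lb; yield = 93.02%

The intermediate values are shown rounded to 4 significant figures. Every computation runs at exact precision at each step — every reported figure sees exactly one rounding; derived quantities, which include the five compositions, yield, the totals, net glass mass, ignition loss, are recomputed at exact precision, as set out in the problem or the answer, from the weighed amounts per 1000 lb of glass.
Target oxide masses per 1000 lb frit:
  Al2O3: 4.475% × 1000 = 44.75 lb
  SiO2: 77.20% × 1000 = 772.0 lb
  BaO: 8.784% × 1000 = 87.84 lb
  SrO: 5.977% × 1000 = 59.77 lb
  ZrO2: 3.563% × 1000 = 35.63 lb
Mass-balance tally per oxide on the weights just shown, versus the basis set out (target by target, the sums agree exact up to rounding of places):
  Al2O3: 758.4·0.003000 + 64.47·0.6588 = 44.75 lb (target 44.75 lb)
  SiO2: 758.4·0.9950 + 53.12·0.3282 = 772.0 lb (target 772.0 lb)
  BaO: 113.8·0.7719 = 87.84 lb (target 87.84 lb)
  SrO: 85.29·0.7008 = 59.77 lb (target 59.77 lb)
  ZrO2: 53.12·0.6708 = 35.63 lb (target 35.63 lb)
The glass-mass cross-check: net batch after ignition = 1000 lb (targets for the oxides total 1000 lb; basis as stated: 1000 lb — gaps are rounding artifacts).
Adding the batch up: Σ batch = 1075 lb; LOI removed, Σ of batch·LOI: 75.04 lb; yield = glass ÷ total batch = 93.02%.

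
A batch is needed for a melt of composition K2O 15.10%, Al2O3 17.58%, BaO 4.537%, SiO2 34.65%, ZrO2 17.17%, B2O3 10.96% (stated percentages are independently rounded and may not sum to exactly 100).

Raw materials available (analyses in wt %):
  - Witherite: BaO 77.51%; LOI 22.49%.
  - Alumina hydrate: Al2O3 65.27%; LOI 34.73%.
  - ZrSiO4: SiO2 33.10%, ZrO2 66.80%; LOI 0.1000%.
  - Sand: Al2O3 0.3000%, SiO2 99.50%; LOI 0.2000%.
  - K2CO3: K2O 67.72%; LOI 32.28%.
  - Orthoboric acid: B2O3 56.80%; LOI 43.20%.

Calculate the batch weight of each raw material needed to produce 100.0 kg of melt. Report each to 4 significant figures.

The whole derivation holds exact precision at every stage. Rounding to 4 significant digits applies to every intermediate as printed — each reported number sees exactly one rounding — derived quantities (six oxide percentages, ignition loss, the yield, net glass mass, the totals) are carried using the weight values per 100.0 kg of glass in exact precision as written in the problem or the answer.
Oxide-by-oxide targets in 100.0 kg melt:
  K2O: 15.10% × 100.0 = 15.10 kg
  Al2O3: 17.58% × 100.0 = 17.58 kg
  BaO: 4.537% × 100.0 = 4.537 kg
  SiO2: 34.65% × 100.0 = 34.65 kg
  ZrO2: 17.17% × 100.0 = 17.17 kg
  B2O3: 10.96% × 100.0 = 10.96 kg
Sums-versus-targets review with the batch weights as given, against the basis in use (summed amounts equal target values net of answer rounding effects):
  K2O: 22.30·0.6772 = 15.10 kg (target 15.10 kg)
  Al2O3: 26.81·0.6527 + 26.27·0.003000 = 17.58 kg (target 17.58 kg)
  BaO: 5.853·0.7751 = 4.537 kg (target 4.537 kg)
  SiO2: 25.70·0.3310 + 26.27·0.9950 = 34.65 kg (target 34.65 kg)
  ZrO2: 25.70·0.6680 = 17.17 kg (target 17.17 kg)
  B2O3: 19.30·0.5680 = 10.96 kg (target 10.96 kg)
Glass mass check: whole batch net of LOI = 99.99 kg (the targets, summed, come to 100.0 kg; basis as stated: 100.0 kg — deltas are rounding alone).
Whole-batch sum: Σ batch = 126.2 kg; the LOI term Σ batch·LOI equals 26.24 kg; as yield: glass ÷ batch → 79.21%.

Batch per 100.0 kg melt:
  Witherite: 5.853 kg
  Alumina hydrate: 26.81 kg
  ZrSiO4: 25.70 kg
  Sand: 26.27 kg
  K2CO3: 22.30 kg
  Orthoboric acid: 19.30 kg
Total batch = 126.2 kg; LOI loss = 26.24 kg; yield = 79.21%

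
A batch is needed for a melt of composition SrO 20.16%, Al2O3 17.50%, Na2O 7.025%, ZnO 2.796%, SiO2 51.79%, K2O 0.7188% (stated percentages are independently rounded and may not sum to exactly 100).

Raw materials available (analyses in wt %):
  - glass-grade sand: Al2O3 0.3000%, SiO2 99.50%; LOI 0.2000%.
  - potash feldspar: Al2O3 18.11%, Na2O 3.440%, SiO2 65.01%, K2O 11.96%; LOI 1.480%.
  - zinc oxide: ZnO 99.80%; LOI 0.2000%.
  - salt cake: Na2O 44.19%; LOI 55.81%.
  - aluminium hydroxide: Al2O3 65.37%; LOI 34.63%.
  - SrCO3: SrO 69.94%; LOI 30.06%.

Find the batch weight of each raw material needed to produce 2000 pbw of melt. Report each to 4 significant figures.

Every computation holds full float precision through the solve; working values appear, rounded to 4 significant digits, at each printed step. Each reported result is rounded just once — derived quantities are re-derived at full float precision (net glass mass, the six compositions, the totals, ignition loss, yield) from the weighed amounts at 2000 pbw of glass, exactly as shown in problem or answer.
Per-oxide target masses for 2000 pbw melt:
  SrO: 20.16% × 2000 = 403.2 pbw
  Al2O3: 17.50% × 2000 = 350.0 pbw
  Na2O: 7.025% × 2000 = 140.5 pbw
  ZnO: 2.796% × 2000 = 55.92 pbw
  SiO2: 51.79% × 2000 = 1036 pbw
  K2O: 0.7188% × 2000 = 14.38 pbw
Mass-balance tally per oxide from the weights as reported, versus the basis set out (delivered sums recover each target modulo rounding of the values):
  SrO: 576.5·0.6994 = 403.2 pbw (target 403.2 pbw)
  Al2O3: 962.5·0.003000 + 120.2·0.1811 + 497.7·0.6537 = 350.0 pbw (target 350.0 pbw)
  Na2O: 120.2·0.03440 + 308.6·0.4419 = 140.5 pbw (target 140.5 pbw)
  ZnO: 56.03·0.9980 = 55.92 pbw (target 55.92 pbw)
  SiO2: 962.5·0.9950 + 120.2·0.6501 = 1036 pbw (target 1036 pbw)
  K2O: 120.2·0.1196 = 14.38 pbw (target 14.38 pbw)
Mass balance on the glass: Σ batch − LOI loss = 2000 pbw (per-oxide target masses sum to 2000 pbw; basis as stated: 2000 pbw — deltas are rounding alone).
Batch total: Σ batch = 2522 pbw; ignition loss, Σ(batch × LOI) = 521.7 pbw; yield, glass over the total, = 79.31%.

Batch per 2000 pbw melt:
  glass-grade sand: 962.5 pbw
  potash feldspar: 120.2 pbw
  zinc oxide: 56.03 pbw
  salt cake: 308.6 pbw
  aluminium hydroxide: 497.7 pbw
  SrCO3: 576.5 pbw
Total batch = 2522 pbw; LOI loss = 521.7 pbw; yield = 79.31%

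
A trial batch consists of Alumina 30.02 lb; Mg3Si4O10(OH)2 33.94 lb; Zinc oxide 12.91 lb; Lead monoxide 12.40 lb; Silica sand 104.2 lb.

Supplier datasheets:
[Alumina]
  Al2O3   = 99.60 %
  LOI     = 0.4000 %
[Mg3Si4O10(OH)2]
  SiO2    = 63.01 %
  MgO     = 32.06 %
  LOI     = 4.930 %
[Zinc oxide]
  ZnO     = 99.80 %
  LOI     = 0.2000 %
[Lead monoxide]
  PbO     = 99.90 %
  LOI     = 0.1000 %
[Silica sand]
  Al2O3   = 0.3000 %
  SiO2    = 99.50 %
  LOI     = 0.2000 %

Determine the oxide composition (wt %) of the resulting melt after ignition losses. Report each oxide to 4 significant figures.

The intermediate values appear, with 4-significant-digit rounding, on the page; the whole derivation runs at full precision in every operation — a single rounding yields each reported figure. All derived quantities are rebuilt starting from the weights at 191.4 lb of glass in exact precision (totals, LOI, net glass mass, the five compositions, the yield), precisely as stated by either problem or answer.
Oxide-by-oxide delivered mass:
  Al2O3: 30.02·0.9960 + 104.2·0.003000 = 30.21 lb
  ZnO: 12.91·0.9980 = 12.88 lb
  PbO: 12.40·0.9990 = 12.39 lb
  SiO2: 33.94·0.6301 + 104.2·0.9950 = 125.1 lb
  MgO: 33.94·0.3206 = 10.88 lb
LOI: 30.02·0.004000 + 33.94·0.04930 + 12.91·0.002000 + 12.40·0.001000 + 104.2·0.002000 = 2.040 lb
batch − LOI leaves glass = 193.5 − 2.040 = 191.4 lb (matching Σ of the oxides)
wt %: oxide over glass, times 100

Glass mass = 191.4 lb (batch 193.5 − LOI 2.040).
Composition: Al2O3 15.78%, ZnO 6.730%, PbO 6.471%, SiO2 65.33%, MgO 5.684%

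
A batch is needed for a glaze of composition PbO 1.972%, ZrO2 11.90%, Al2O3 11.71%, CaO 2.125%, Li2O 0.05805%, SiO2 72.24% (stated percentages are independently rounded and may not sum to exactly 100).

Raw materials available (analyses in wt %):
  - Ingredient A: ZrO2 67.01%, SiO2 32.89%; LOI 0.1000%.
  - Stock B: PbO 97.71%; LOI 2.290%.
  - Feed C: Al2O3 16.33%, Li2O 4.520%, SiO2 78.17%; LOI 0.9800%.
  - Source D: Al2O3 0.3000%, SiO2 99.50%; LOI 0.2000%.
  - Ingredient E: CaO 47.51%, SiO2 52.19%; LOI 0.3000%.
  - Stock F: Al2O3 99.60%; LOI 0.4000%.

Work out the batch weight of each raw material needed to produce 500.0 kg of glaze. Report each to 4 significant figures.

Every computation maintains full precision from start to finish. Working values are displayed rounded to four significant digits between the steps — every reported result is rounded once only; the derived quantities are re-derived at full precision (yield, totals, the six compositions, ignition loss, net glass mass) from the batch weights on 500.0 kg of glass, precisely as stated by problem or answer.
The oxide mass targets at 500.0 kg glaze:
  PbO: 1.972% × 500.0 = 9.860 kg
  ZrO2: 11.90% × 500.0 = 59.50 kg
  Al2O3: 11.71% × 500.0 = 58.55 kg
  CaO: 2.125% × 500.0 = 10.62 kg
  Li2O: 0.05805% × 500.0 = 0.2902 kg
  SiO2: 72.24% × 500.0 = 361.2 kg
Sums-versus-targets review working from each reported weight, versus the basis set out (sum by sum, the targets are met exact up to rounding of places):
  PbO: 10.09·0.9771 = 9.859 kg (target 9.860 kg)
  ZrO2: 88.79·0.6701 = 59.50 kg (target 59.50 kg)
  Al2O3: 6.421·0.1633 + 316.9·0.003000 + 56.78·0.9960 = 58.55 kg (target 58.55 kg)
  CaO: 22.36·0.4751 = 10.62 kg (target 10.62 kg)
  Li2O: 6.421·0.04520 = 0.2902 kg (target 0.2902 kg)
  SiO2: 88.79·0.3289 + 6.421·0.7817 + 316.9·0.9950 + 22.36·0.5219 = 361.2 kg (target 361.2 kg)
Glass mass check: Σ batch − LOI loss = 500.0 kg (targets for the oxides total 500.0 kg; versus the stated basis of 500.0 kg — differing by rounding only).
Batch grand total — Σ batch = 501.3 kg; loss to ignition Σ batch·LOI = 1.311 kg; yield = glass ÷ total batch = 99.74%.

Batch per 500.0 kg glaze:
  Ingredient A: 88.79 kg
  Stock B: 10.09 kg
  Feed C: 6.421 kg
  Source D: 316.9 kg
  Ingredient E: 22.36 kg
  Stock F: 56.78 kg
Total batch = 501.3 kg; LOI loss = 1.311 kg; yield = 99.74%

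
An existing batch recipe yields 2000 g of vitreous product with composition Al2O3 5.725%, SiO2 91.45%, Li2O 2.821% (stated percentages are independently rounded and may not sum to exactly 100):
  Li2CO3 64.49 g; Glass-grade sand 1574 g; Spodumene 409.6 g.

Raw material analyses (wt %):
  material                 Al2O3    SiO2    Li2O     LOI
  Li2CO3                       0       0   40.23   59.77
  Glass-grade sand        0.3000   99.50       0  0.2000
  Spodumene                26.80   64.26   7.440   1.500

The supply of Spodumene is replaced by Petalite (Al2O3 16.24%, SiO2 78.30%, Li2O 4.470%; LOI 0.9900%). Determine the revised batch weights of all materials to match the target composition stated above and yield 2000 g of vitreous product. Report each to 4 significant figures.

In-progress results are displayed rounded to four significant figures in the working. The working math keeps exact precision through the solve. Every reported figure takes exactly one rounding — derived quantities (LOI, yield, glass mass, the totals, the three compositions) are recomputed in full float precision using the weight values on 2000 g of glass, as quoted within the problem or answer text.
Target oxide masses per 2000 g vitreous product:
  Al2O3: 5.725% × 2000 = 114.5 g
  SiO2: 91.45% × 2000 = 1829 g
  Li2O: 2.821% × 2000 = 56.42 g
A balance pass over the oxides, on the weights just shown, versus the basis set out (oxide sums agree with the targets once rounding is allowed for):
  Al2O3: 1302·0.003000 + 681.0·0.1624 = 114.5 g (target 114.5 g)
  SiO2: 1302·0.9950 + 681.0·0.7830 = 1829 g (target 1829 g)
  Li2O: 64.58·0.4023 + 681.0·0.04470 = 56.42 g (target 56.42 g)
Glass-mass bookkeeping: Σ batch − LOI loss = 2000 g (the targets, summed, come to 2000 g; stated basis 2000 g — differing by rounding only).
Summing the batch: Σ batch = 2048 g; LOI removed, Σ of batch·LOI: 47.95 g; glass ÷ batch gives a yield of 97.66%.

Revised batch per 2000 g vitreous product:
  Li2CO3: 64.58 g
  Glass-grade sand: 1302 g
  Petalite: 681.0 g
Total batch = 2048 g; LOI loss = 47.95 g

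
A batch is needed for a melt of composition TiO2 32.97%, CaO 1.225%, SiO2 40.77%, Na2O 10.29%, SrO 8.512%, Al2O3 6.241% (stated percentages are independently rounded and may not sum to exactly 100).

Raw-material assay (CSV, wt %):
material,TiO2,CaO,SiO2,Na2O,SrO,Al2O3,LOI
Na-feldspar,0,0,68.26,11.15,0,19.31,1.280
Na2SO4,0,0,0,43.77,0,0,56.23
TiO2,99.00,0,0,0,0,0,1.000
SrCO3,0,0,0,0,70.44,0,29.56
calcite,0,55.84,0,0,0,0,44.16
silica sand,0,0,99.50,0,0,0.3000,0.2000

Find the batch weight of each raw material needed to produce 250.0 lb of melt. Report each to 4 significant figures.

Rounding to four significant figures governs every working value as shown. Every computation holds full precision end to end. Exactly one rounding goes into each reported number; all derived quantities are rebuilt from the weighed amounts for 250.0 lb of glass at exact precision (LOI, yield, six oxide percentages, the totals, net glass mass) precisely as stated by the problem or the answer.
The oxide mass targets at 250.0 lb melt:
  TiO2: 32.97% × 250.0 = 82.42 lb
  CaO: 1.225% × 250.0 = 3.062 lb
  SiO2: 40.77% × 250.0 = 101.9 lb
  Na2O: 10.29% × 250.0 = 25.72 lb
  SrO: 8.512% × 250.0 = 21.28 lb
  Al2O3: 6.241% × 250.0 = 15.60 lb
Verifying the oxide balance using the reported weights, versus the basis set out (target by target, the sums agree net of answer rounding effects):
  TiO2: 83.26·0.9900 = 82.43 lb (target 82.42 lb)
  CaO: 5.484·0.5584 = 3.062 lb (target 3.062 lb)
  SiO2: 80.06·0.6826 + 47.51·0.9950 = 101.9 lb (target 101.9 lb)
  Na2O: 80.06·0.1115 + 38.38·0.4377 = 25.73 lb (target 25.72 lb)
  SrO: 30.21·0.7044 = 21.28 lb (target 21.28 lb)
  Al2O3: 80.06·0.1931 + 47.51·0.003000 = 15.60 lb (target 15.60 lb)
Glass-mass bookkeeping: Σ batch − LOI loss = 250.0 lb (the targets, summed, come to 250.0 lb; against the stated basis, 250.0 lb — any gap is answer rounding).
Batch grand total — Σ batch = 284.9 lb; loss to ignition Σ batch·LOI = 34.89 lb; the yield ratio, glass ÷ batch: 87.76%.

Batch per 250.0 lb melt:
  Na-feldspar: 80.06 lb
  Na2SO4: 38.38 lb
  TiO2: 83.26 lb
  SrCO3: 30.21 lb
  calcite: 5.484 lb
  silica sand: 47.51 lb
Total batch = 284.9 lb; LOI loss = 34.89 lb; yield = 87.76%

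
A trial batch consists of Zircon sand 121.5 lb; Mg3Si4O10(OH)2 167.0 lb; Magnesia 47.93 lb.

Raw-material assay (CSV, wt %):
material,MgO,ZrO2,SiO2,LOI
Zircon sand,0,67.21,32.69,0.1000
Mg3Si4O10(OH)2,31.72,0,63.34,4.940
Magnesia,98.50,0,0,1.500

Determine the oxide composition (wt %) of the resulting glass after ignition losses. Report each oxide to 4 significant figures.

Mid-chain values appear rounded to four significant figures between the steps — each numeric step maintains full float precision at all times — a single rounding finalizes every reported result. The derived quantities, which include three oxide percentages, glass mass, ignition loss, totals, yield, are carried at full precision, exactly as printed in either problem or answer, using the weight values for 327.3 lb of glass.
Oxide masses out of the charge:
  MgO: 167.0·0.3172 + 47.93·0.9850 = 100.2 lb
  ZrO2: 121.5·0.6721 = 81.66 lb
  SiO2: 121.5·0.3269 + 167.0·0.6334 = 145.5 lb
LOI: 121.5·0.001000 + 167.0·0.04940 + 47.93·0.01500 = 9.090 lb
Resulting glass, batch − LOI: 336.4 − 9.090 = 327.3 lb (consistent with Σ oxide mass)
percent by weight: oxide/glass ×100

Glass mass = 327.3 lb (batch 336.4 − LOI 9.090).
Composition: MgO 30.61%, ZrO2 24.95%, SiO2 44.45%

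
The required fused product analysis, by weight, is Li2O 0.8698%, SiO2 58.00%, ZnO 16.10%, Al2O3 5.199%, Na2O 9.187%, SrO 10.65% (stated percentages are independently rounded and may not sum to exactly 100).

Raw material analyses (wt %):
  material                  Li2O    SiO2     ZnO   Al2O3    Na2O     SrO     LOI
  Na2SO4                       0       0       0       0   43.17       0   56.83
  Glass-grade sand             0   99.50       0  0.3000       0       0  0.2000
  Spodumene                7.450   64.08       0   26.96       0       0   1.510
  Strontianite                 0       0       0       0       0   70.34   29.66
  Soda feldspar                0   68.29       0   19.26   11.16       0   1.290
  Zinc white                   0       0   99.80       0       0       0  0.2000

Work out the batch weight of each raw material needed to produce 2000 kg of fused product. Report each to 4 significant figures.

The intermediate values are displayed rounded off to 4 significant figures in the printout. Full float precision is maintained throughout — each reported figure is rounded once only. The derived quantities, which include six oxide percentages, LOI, yield, totals, glass mass, are recomputed at exact precision, as written in either problem or answer, from the batch weights at 2000 kg of glass.
The oxide mass targets at 2000 kg fused product:
  Li2O: 0.8698% × 2000 = 17.40 kg
  SiO2: 58.00% × 2000 = 1160 kg
  ZnO: 16.10% × 2000 = 322.0 kg
  Al2O3: 5.199% × 2000 = 104.0 kg
  Na2O: 9.187% × 2000 = 183.7 kg
  SrO: 10.65% × 2000 = 213.0 kg
A balance pass over the oxides, from the weights as reported, per the basis as stated (sums match the target masses up to rounding of the answer):
  Li2O: 233.5·0.07450 = 17.40 kg (target 17.40 kg)
  SiO2: 878.6·0.9950 + 233.5·0.6408 + 199.3·0.6829 = 1160 kg (target 1160 kg)
  ZnO: 322.6·0.9980 = 322.0 kg (target 322.0 kg)
  Al2O3: 878.6·0.003000 + 233.5·0.2696 + 199.3·0.1926 = 104.0 kg (target 104.0 kg)
  Na2O: 374.1·0.4317 + 199.3·0.1116 = 183.7 kg (target 183.7 kg)
  SrO: 302.8·0.7034 = 213.0 kg (target 213.0 kg)
Glass-mass bookkeeping: total charge less LOI = 2000 kg (the targets, summed, come to 2000 kg; with the basis standing at 2000 kg — rounding explains the deltas).
Total batch = Σ batch = 2311 kg; LOI removed, Σ of batch·LOI: 310.9 kg; yield, glass over the total, = 86.55%.

Batch per 2000 kg fused product:
  Na2SO4: 374.1 kg
  Glass-grade sand: 878.6 kg
  Spodumene: 233.5 kg
  Strontianite: 302.8 kg
  Soda feldspar: 199.3 kg
  Zinc white: 322.6 kg
Total batch = 2311 kg; LOI loss = 310.9 kg; yield = 86.55%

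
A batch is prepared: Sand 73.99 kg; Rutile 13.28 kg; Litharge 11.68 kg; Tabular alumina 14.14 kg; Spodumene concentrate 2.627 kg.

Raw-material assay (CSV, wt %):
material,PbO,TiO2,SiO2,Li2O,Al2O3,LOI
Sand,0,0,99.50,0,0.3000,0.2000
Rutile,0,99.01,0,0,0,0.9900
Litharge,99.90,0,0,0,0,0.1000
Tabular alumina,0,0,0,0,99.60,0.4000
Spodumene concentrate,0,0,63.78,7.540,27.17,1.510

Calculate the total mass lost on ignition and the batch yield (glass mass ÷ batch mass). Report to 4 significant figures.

LOI loss = 0.3874 kg; glass = 115.3 kg; yield = 99.67%

All internal work runs at full precision through every step. The intermediate values are displayed, rounded to 4 significant figures, in the printout; a single rounding completes each reported result — derived quantities (totals, yield, the five compositions, glass mass, ignition loss) are recomputed using the weight values for 115.3 kg of glass at exact precision, exactly as printed in the question or the answer.
Ignition loss by material:
  Sand: 73.99 × 0.002000 = 0.1480 kg
  Rutile: 13.28 × 0.009900 = 0.1315 kg
  Litharge: 11.68 × 0.001000 = 0.01168 kg
  Tabular alumina: 14.14 × 0.004000 = 0.05656 kg
  Spodumene concentrate: 2.627 × 0.01510 = 0.03967 kg
Total LOI = 0.3874 kg
Glass = batch − LOI = 115.7 − 0.3874 = 115.3 kg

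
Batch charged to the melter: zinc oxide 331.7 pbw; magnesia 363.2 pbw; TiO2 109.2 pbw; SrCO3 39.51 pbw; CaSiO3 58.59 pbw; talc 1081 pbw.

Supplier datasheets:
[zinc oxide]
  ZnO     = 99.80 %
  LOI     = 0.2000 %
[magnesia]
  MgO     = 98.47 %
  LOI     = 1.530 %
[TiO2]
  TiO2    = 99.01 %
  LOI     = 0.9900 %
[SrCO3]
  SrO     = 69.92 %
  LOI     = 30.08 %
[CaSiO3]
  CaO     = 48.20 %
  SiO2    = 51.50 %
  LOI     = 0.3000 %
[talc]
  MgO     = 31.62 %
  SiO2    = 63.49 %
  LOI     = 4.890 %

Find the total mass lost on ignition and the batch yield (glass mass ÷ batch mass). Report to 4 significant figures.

All arithmetic keeps full float precision all the way through — values along the way appear, rounded to four significant digits, as written — every reported result includes exactly one rounding — all derived quantities are computed from the batch weights on 1911 pbw of glass in full float precision (ignition loss, the six compositions, the yield, totals, net glass mass), as quoted within the problem or answer text.
LOI of each material in turn:
  zinc oxide: 331.7 × 0.002000 = 0.6634 pbw
  magnesia: 363.2 × 0.01530 = 5.557 pbw
  TiO2: 109.2 × 0.009900 = 1.081 pbw
  SrCO3: 39.51 × 0.3008 = 11.88 pbw
  CaSiO3: 58.59 × 0.003000 = 0.1758 pbw
  talc: 1081 × 0.04890 = 52.86 pbw
Total LOI = 72.22 pbw
Glass = batch − LOI = 1983 − 72.22 = 1911 pbw

LOI loss = 72.22 pbw; glass = 1911 pbw; yield = 96.36%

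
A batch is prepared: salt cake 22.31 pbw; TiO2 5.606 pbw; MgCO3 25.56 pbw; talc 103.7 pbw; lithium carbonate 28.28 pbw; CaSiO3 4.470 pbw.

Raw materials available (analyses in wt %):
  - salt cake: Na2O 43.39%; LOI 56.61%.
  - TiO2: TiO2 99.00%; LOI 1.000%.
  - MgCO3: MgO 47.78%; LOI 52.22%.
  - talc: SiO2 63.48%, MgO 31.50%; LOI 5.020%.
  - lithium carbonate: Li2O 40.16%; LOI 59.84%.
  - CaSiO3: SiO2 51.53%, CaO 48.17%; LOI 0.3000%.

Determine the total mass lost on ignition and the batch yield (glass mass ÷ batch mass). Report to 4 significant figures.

LOI loss = 48.18 pbw; glass = 141.8 pbw; yield = 74.63%

The intermediate values appear rounded to 4 significant figures at each printed step; the whole derivation maintains full precision end to end — every reported value is rounded only once. The derived quantities (net glass mass, LOI, totals, six oxide percentages, the yield) are computed in full precision starting from the weights for 141.8 pbw of glass, as quoted within problem or answer.
Material-by-material LOI:
  salt cake: 22.31 × 0.5661 = 12.63 pbw
  TiO2: 5.606 × 0.01000 = 0.05606 pbw
  MgCO3: 25.56 × 0.5222 = 13.35 pbw
  talc: 103.7 × 0.05020 = 5.206 pbw
  lithium carbonate: 28.28 × 0.5984 = 16.92 pbw
  CaSiO3: 4.470 × 0.003000 = 0.01341 pbw
Total LOI = 48.18 pbw
Glass = batch − LOI = 189.9 − 48.18 = 141.8 pbw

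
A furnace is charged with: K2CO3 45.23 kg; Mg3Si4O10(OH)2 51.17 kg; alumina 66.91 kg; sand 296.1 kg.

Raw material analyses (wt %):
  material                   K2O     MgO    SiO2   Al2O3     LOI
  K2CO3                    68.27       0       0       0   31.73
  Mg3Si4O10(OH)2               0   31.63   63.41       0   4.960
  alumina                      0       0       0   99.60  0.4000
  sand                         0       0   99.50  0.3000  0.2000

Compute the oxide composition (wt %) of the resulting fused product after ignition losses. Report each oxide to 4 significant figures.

Glass mass = 441.7 kg (batch 459.4 − LOI 17.75).
Composition: K2O 6.991%, MgO 3.665%, SiO2 74.05%, Al2O3 15.29%

Every computation holds exact precision in all steps. The intermediate values are printed with 4-significant-digit rounding alongside each step. Each reported number carries a single rounding — the derived quantities (LOI, the totals, net glass mass, yield, the four compositions) are recomputed at full float precision using the weight values on 441.7 kg of glass, as given in the problem or answer text.
Oxide masses out of the charge:
  K2O: 45.23·0.6827 = 30.88 kg
  MgO: 51.17·0.3163 = 16.19 kg
  SiO2: 51.17·0.6341 + 296.1·0.9950 = 327.1 kg
  Al2O3: 66.91·0.9960 + 296.1·0.003000 = 67.53 kg
LOI: 45.23·0.3173 + 51.17·0.04960 + 66.91·0.004000 + 296.1·0.002000 = 17.75 kg
Glass mass = batch − LOI = 459.4 − 17.75 = 441.7 kg (the oxide masses sum to this)
wt % = oxide mass / glass mass × 100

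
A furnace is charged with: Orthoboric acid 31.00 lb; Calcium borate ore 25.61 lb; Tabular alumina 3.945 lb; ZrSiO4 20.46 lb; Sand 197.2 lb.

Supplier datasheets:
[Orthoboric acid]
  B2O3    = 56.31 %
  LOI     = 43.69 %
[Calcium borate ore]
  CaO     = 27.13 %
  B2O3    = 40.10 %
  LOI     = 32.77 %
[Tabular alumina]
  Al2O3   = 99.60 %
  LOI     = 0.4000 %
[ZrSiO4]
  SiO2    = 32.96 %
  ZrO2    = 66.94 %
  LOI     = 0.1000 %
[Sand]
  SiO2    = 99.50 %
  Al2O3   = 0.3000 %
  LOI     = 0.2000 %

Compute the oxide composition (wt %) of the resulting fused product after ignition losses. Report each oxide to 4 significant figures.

Intermediates are displayed (rounded to 4 significant digits) as written — the working math keeps exact precision at each step; every reported number undergoes a single rounding; the derived quantities, which include totals, the yield, glass mass, ignition loss, five oxide percentages, are computed in full float precision, exactly as printed in the problem or the answer, using the weight values at 255.8 lb of glass.
Per-oxide mass from batch:
  SiO2: 20.46·0.3296 + 197.2·0.9950 = 203.0 lb
  CaO: 25.61·0.2713 = 6.948 lb
  ZrO2: 20.46·0.6694 = 13.70 lb
  Al2O3: 3.945·0.9960 + 197.2·0.003000 = 4.521 lb
  B2O3: 31.00·0.5631 + 25.61·0.4010 = 27.73 lb
LOI: 31.00·0.4369 + 25.61·0.3277 + 3.945·0.004000 + 20.46·0.001000 + 197.2·0.002000 = 22.37 lb
The glass mass, total less LOI, = 278.2 − 22.37 = 255.8 lb (matching Σ of the oxides)
percent share: oxide ÷ glass, ×100

Glass mass = 255.8 lb (batch 278.2 − LOI 22.37).
Composition: SiO2 79.33%, CaO 2.716%, ZrO2 5.353%, Al2O3 1.767%, B2O3 10.84%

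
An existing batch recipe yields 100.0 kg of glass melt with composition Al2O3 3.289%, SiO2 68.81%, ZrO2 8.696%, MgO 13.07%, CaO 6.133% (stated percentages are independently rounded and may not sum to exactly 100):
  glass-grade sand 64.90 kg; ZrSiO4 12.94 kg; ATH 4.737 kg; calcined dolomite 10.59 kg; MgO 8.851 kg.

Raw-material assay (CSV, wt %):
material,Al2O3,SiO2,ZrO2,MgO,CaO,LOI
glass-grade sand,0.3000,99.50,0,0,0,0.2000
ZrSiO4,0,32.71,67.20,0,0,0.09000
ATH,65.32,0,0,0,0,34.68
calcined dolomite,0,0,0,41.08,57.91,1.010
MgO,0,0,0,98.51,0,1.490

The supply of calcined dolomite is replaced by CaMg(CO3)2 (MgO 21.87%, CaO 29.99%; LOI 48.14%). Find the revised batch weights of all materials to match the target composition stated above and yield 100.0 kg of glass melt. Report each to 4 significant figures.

The whole derivation carries exact precision end to end; intermediates are shown rounded off to 4 significant figures when written out. Exactly one rounding lands on each reported number — the derived quantities are carried at full precision (glass mass, the totals, yield, the five compositions, LOI) from the batch weights for 100.0 kg of glass, as given in problem or answer.
Per-oxide target masses for 100.0 kg glass melt:
  Al2O3: 3.289% × 100.0 = 3.289 kg
  SiO2: 68.81% × 100.0 = 68.81 kg
  ZrO2: 8.696% × 100.0 = 8.696 kg
  MgO: 13.07% × 100.0 = 13.07 kg
  CaO: 6.133% × 100.0 = 6.133 kg
Verifying the oxide balance with the batch weights as given, at the basis given (delivered sums recover each target exact up to rounding of places):
  Al2O3: 64.90·0.003000 + 4.737·0.6532 = 3.289 kg (target 3.289 kg)
  SiO2: 64.90·0.9950 + 12.94·0.3271 = 68.81 kg (target 68.81 kg)
  ZrO2: 12.94·0.6720 = 8.696 kg (target 8.696 kg)
  MgO: 20.45·0.2187 + 8.728·0.9851 = 13.07 kg (target 13.07 kg)
  CaO: 20.45·0.2999 = 6.133 kg (target 6.133 kg)
The glass-mass cross-check: whole batch net of LOI = 100.0 kg (oxide target masses add up to 100.0 kg; with the basis standing at 100.0 kg — deltas are rounding alone).
Total batch = Σ batch = 111.8 kg; the LOI term Σ batch·LOI equals 11.76 kg; the yield ratio, glass ÷ batch: 89.48%.

Revised batch per 100.0 kg glass melt:
  glass-grade sand: 64.90 kg
  ZrSiO4: 12.94 kg
  ATH: 4.737 kg
  CaMg(CO3)2: 20.45 kg
  MgO: 8.728 kg
Total batch = 111.8 kg; LOI loss = 11.76 kg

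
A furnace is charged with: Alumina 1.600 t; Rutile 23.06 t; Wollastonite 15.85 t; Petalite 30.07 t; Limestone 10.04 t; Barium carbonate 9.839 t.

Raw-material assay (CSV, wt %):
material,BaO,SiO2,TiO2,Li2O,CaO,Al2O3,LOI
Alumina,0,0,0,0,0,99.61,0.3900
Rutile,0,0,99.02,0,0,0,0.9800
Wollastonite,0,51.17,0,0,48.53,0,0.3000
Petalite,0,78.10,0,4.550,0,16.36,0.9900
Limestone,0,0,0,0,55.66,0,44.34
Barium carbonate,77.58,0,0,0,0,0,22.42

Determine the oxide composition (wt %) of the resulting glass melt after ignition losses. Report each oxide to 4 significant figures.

Values along the way are displayed, rounded to 4 significant digits, when written out — each numeric step carries exact precision in every operation. Exactly one rounding lands on each reported figure — all derived quantities (net glass mass, yield, totals, the six compositions, ignition loss) are re-derived starting from the weights for 83.22 t of glass at full float precision precisely as stated by question or answer.
Delivered oxide masses:
  BaO: 9.839·0.7758 = 7.633 t
  SiO2: 15.85·0.5117 + 30.07·0.7810 = 31.60 t
  TiO2: 23.06·0.9902 = 22.83 t
  Li2O: 30.07·0.04550 = 1.368 t
  CaO: 15.85·0.4853 + 10.04·0.5566 = 13.28 t
  Al2O3: 1.600·0.9961 + 30.07·0.1636 = 6.513 t
LOI: 1.600·0.003900 + 23.06·0.009800 + 15.85·0.003000 + 30.07·0.009900 + 10.04·0.4434 + 9.839·0.2242 = 7.235 t
The glass mass, total less LOI, = 90.46 − 7.235 = 83.22 t (= the summed oxide contributions)
wt % = 100 × oxide mass / glass mass

Glass mass = 83.22 t (batch 90.46 − LOI 7.235).
Composition: BaO 9.172%, SiO2 37.96%, TiO2 27.44%, Li2O 1.644%, CaO 15.96%, Al2O3 7.826%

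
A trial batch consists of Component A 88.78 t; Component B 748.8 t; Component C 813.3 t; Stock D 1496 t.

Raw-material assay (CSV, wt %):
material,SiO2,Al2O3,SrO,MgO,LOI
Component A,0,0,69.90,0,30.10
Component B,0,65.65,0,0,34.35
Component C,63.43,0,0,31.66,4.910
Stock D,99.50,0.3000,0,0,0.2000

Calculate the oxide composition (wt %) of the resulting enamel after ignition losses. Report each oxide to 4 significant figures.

Glass mass = 2820 t (batch 3147 − LOI 326.9).
Composition: SiO2 71.08%, Al2O3 17.59%, SrO 2.201%, MgO 9.131%

All internal work runs at full precision end to end. In-progress results appear, with 4-significant-digit rounding, at each printed step; a single rounding produces every reported figure; the derived quantities, including glass mass, the four compositions, the yield, the totals, ignition loss, are computed starting from the weights on 2820 t of glass at full precision, exactly as printed in either problem or answer.
Delivered oxide masses:
  SiO2: 813.3·0.6343 + 1496·0.9950 = 2004 t
  Al2O3: 748.8·0.6565 + 1496·0.003000 = 496.1 t
  SrO: 88.78·0.6990 = 62.06 t
  MgO: 813.3·0.3166 = 257.5 t
LOI: 88.78·0.3010 + 748.8·0.3435 + 813.3·0.04910 + 1496·0.002000 = 326.9 t
Resulting glass, batch − LOI: 3147 − 326.9 = 2820 t (matching Σ of the oxides)
percent by weight: oxide/glass ×100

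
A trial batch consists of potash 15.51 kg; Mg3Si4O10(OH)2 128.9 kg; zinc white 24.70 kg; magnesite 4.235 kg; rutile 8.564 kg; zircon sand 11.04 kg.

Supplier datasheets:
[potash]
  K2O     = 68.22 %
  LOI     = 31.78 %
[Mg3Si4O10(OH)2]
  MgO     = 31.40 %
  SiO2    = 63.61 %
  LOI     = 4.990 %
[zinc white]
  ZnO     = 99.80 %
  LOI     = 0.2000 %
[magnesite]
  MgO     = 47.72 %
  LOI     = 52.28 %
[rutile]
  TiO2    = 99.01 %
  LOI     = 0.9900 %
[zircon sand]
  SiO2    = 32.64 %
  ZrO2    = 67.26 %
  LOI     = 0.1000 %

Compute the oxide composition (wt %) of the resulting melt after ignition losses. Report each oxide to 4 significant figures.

The intermediate values are shown, with 4-significant-figure rounding, on the page — all internal work holds full float precision at every stage — each reported number takes a single rounding — the derived quantities are recomputed in full precision (ignition loss, net glass mass, the yield, six oxide percentages, the totals) from the batch weights per 179.2 kg of glass as they appear in the question or the answer.
Oxide masses out of the charge:
  TiO2: 8.564·0.9901 = 8.479 kg
  MgO: 128.9·0.3140 + 4.235·0.4772 = 42.50 kg
  ZnO: 24.70·0.9980 = 24.65 kg
  K2O: 15.51·0.6822 = 10.58 kg
  SiO2: 128.9·0.6361 + 11.04·0.3264 = 85.60 kg
  ZrO2: 11.04·0.6726 = 7.426 kg
LOI: 15.51·0.3178 + 128.9·0.04990 + 24.70·0.002000 + 4.235·0.5228 + 8.564·0.009900 + 11.04·0.001000 = 13.72 kg
Glass mass = batch − LOI = 192.9 − 13.72 = 179.2 kg (equal to the oxide-mass sum)
percent share: oxide ÷ glass, ×100

Glass mass = 179.2 kg (batch 192.9 − LOI 13.72).
Composition: TiO2 4.731%, MgO 23.71%, ZnO 13.75%, K2O 5.904%, SiO2 47.76%, ZrO2 4.143%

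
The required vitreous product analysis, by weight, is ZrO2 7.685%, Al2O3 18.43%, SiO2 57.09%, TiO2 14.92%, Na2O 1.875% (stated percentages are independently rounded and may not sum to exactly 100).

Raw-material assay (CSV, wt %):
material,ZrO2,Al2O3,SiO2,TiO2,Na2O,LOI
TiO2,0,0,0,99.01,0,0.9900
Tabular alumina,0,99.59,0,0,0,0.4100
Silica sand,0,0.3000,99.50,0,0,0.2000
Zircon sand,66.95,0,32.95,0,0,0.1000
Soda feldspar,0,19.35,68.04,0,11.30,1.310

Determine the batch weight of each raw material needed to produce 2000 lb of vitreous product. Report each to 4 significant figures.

All internal work runs at full float precision at all times; the intermediate values appear, rounded to 4 significant digits, across the worked steps. Exactly one rounding goes into every reported number. All derived quantities (the totals, the yield, five oxide percentages, glass mass, LOI) are computed in exact precision from the weighed amounts at 2000 lb of glass exactly as printed in either problem or answer.
Oxide mass targets, per 2000 lb vitreous product:
  ZrO2: 7.685% × 2000 = 153.7 lb
  Al2O3: 18.43% × 2000 = 368.6 lb
  SiO2: 57.09% × 2000 = 1142 lb
  TiO2: 14.92% × 2000 = 298.4 lb
  Na2O: 1.875% × 2000 = 37.50 lb
Checking each oxide sum using the reported weights, on the stated basis (delivered sums recover each target given rounding of the digits):
  ZrO2: 229.6·0.6695 = 153.7 lb (target 153.7 lb)
  Al2O3: 303.1·0.9959 + 844.6·0.003000 + 331.9·0.1935 = 368.6 lb (target 368.6 lb)
  SiO2: 844.6·0.9950 + 229.6·0.3295 + 331.9·0.6804 = 1142 lb (target 1142 lb)
  TiO2: 301.4·0.9901 = 298.4 lb (target 298.4 lb)
  Na2O: 331.9·0.1130 = 37.50 lb (target 37.50 lb)
Consistency of the glass mass: the batch minus its LOI: 2000 lb (oxide target masses add up to 2000 lb; against the stated basis, 2000 lb — any gap is answer rounding).
Batch grand total — Σ batch = 2011 lb; LOI removed, Σ of batch·LOI: 10.49 lb; as yield: glass ÷ batch → 99.48%.

Batch per 2000 lb vitreous product:
  TiO2: 301.4 lb
  Tabular alumina: 303.1 lb
  Silica sand: 844.6 lb
  Zircon sand: 229.6 lb
  Soda feldspar: 331.9 lb
Total batch = 2011 lb; LOI loss = 10.49 lb; yield = 99.48%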